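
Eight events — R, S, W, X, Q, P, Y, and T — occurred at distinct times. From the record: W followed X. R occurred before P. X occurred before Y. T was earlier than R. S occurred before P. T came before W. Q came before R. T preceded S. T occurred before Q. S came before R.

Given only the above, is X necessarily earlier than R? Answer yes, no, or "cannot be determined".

No chain of stated constraints runs from X to R, and none runs from R to X either.
So the relative order of X and R is not fixed by the given facts.

cannot be determined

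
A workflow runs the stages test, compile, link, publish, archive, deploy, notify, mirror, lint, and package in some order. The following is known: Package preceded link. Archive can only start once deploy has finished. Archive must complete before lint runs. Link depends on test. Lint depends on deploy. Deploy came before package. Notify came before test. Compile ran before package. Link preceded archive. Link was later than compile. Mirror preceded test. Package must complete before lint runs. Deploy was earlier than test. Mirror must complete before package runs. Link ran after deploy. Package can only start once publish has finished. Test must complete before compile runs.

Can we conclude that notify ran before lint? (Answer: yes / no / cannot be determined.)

yes

Chain the constraints: notify → test → link → archive → lint. Each link is directly stated, so notify comes before lint.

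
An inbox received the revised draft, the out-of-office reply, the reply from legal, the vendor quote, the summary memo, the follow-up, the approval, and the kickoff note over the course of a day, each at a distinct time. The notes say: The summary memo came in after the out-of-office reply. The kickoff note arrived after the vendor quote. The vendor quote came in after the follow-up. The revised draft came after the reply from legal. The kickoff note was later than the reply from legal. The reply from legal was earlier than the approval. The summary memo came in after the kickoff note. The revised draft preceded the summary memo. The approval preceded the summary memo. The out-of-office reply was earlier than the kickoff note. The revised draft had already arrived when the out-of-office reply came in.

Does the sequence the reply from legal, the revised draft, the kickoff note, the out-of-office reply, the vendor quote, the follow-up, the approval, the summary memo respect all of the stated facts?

The constraints require the out-of-office reply before the kickoff note, but in the proposed sequence the kickoff note appears ahead of the out-of-office reply. That one violation is enough.

no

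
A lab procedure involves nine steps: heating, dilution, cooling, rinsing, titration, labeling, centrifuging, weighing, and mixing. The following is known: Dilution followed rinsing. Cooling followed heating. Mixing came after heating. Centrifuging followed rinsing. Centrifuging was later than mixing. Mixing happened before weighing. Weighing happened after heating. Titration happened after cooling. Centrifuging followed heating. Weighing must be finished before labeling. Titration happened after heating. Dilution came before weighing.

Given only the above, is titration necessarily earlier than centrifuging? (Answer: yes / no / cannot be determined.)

cannot be determined

No chain of stated constraints runs from titration to centrifuging, and none runs from centrifuging to titration either.
So the relative order of titration and centrifuging is not fixed by the given facts.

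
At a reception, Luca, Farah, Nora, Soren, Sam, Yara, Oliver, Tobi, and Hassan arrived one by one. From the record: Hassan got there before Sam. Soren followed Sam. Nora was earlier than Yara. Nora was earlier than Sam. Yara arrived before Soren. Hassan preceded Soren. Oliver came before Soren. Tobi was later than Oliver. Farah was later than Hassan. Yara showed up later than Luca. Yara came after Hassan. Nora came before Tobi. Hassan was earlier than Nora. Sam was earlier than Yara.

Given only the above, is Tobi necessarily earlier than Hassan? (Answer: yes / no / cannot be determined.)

Tracing the constraints gives Hassan → Nora → Tobi, so Hassan must come before Tobi.
That means Tobi cannot be before Hassan.

no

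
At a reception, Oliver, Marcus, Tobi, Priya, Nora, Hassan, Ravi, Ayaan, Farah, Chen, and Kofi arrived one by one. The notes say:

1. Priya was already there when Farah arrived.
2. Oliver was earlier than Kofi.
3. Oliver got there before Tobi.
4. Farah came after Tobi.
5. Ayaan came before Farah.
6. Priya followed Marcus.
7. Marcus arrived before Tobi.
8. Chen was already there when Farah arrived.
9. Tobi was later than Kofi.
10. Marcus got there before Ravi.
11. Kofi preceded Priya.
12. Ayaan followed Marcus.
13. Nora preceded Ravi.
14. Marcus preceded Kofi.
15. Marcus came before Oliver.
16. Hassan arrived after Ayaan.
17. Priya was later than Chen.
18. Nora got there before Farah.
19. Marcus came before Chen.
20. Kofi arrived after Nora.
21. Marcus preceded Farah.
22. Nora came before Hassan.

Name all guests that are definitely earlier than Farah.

Ayaan, Chen, Kofi, Marcus, Nora, Oliver, Priya, Tobi

Directly stated before Farah: Ayaan, Chen, Marcus, Nora, Priya, and Tobi.
Kofi reaches Farah via Kofi → Tobi → Farah.
Oliver reaches Farah via Oliver → Tobi → Farah.
No chain forces Hassan (or any of the others) ahead of Farah.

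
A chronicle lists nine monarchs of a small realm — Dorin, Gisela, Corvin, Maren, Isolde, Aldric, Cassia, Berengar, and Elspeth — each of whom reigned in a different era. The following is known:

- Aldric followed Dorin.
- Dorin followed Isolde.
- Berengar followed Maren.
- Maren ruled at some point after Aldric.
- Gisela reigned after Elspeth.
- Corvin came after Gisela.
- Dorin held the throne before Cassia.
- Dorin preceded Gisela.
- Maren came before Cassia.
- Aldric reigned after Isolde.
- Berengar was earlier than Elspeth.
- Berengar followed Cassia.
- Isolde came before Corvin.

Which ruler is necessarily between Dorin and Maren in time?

Aldric

Tracing the constraints gives Dorin → Aldric → Maren, so Aldric sits after Dorin and before Maren.
No other ruler is forced both after Dorin and before Maren.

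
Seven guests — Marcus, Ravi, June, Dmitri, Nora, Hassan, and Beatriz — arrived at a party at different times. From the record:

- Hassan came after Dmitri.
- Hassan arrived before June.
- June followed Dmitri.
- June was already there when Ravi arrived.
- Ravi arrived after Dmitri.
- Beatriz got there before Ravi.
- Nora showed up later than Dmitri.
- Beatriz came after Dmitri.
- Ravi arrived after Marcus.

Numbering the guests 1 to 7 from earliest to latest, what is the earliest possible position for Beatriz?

2

Dmitri must come before Beatriz — 1 forced predecessor.
Nothing else is forced ahead of Beatriz, so their earliest slot is position 1 + 1 = 2.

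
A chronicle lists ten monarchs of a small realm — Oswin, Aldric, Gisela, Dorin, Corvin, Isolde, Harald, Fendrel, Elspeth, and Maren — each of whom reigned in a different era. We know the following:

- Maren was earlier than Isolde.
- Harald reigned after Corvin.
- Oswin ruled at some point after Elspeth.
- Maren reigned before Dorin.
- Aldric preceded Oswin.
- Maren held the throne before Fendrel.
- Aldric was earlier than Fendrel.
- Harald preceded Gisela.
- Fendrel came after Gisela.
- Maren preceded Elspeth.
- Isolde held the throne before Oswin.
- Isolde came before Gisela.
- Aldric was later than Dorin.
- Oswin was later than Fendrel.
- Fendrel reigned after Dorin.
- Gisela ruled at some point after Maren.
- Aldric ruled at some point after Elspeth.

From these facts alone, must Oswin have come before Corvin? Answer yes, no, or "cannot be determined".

no

Tracing the constraints gives Corvin → Harald → Gisela → Fendrel → Oswin, so Corvin must come before Oswin.
That means Oswin cannot be before Corvin.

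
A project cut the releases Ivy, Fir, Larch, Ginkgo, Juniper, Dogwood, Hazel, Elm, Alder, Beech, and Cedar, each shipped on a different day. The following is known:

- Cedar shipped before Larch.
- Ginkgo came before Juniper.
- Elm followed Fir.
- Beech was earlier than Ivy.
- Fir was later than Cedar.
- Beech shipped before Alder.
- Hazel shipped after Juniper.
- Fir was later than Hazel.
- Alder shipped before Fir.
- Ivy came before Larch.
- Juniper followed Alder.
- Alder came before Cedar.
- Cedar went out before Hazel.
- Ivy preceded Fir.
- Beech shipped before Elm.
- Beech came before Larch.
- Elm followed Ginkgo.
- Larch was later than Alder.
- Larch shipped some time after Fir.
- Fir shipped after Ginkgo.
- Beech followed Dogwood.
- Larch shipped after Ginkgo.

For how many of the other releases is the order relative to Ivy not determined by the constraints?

Forced before Ivy: Beech and Dogwood; forced after Ivy: Elm, Fir, and Larch.
That leaves Alder, Cedar, Ginkgo, Hazel, and Juniper with no forced order relative to Ivy — 5.

5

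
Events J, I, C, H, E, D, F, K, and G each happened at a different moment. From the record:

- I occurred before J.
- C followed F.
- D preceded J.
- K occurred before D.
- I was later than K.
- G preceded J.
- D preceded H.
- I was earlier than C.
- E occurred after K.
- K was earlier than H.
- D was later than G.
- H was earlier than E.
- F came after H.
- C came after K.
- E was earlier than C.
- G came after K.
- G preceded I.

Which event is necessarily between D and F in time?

H

Tracing the constraints gives D → H → F, so H sits after D and before F.
No other event is forced both after D and before F.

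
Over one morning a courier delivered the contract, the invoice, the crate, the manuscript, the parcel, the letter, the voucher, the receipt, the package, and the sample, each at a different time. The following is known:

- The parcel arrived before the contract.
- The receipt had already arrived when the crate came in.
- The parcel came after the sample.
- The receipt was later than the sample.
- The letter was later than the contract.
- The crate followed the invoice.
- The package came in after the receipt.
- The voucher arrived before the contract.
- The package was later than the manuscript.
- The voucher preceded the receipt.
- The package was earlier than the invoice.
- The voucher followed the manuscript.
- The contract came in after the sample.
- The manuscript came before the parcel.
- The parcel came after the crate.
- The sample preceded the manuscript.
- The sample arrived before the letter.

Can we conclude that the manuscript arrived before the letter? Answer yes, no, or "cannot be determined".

yes

Chain the constraints: the manuscript → the voucher → the contract → the letter. Each link is directly stated, so the manuscript comes before the letter.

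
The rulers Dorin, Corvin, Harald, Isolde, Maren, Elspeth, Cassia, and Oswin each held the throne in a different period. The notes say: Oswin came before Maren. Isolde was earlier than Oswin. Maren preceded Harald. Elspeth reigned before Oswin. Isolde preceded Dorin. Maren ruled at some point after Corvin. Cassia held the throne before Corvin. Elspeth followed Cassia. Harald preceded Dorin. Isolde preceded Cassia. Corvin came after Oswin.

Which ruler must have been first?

Isolde

Isolde has a chain of constraints placing them before every other ruler, so Isolde must be first.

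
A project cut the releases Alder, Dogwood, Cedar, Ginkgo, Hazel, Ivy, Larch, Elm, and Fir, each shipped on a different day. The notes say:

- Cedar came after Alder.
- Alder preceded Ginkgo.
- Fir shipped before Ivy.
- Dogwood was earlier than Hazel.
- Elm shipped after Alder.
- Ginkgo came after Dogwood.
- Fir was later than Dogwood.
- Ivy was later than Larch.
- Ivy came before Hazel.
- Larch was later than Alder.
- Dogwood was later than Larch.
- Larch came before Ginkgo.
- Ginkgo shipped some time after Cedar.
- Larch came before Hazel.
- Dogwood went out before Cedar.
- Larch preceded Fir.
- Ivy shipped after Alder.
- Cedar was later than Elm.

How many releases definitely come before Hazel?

5

Directly stated before Hazel: Dogwood, Ivy, and Larch.
Alder reaches Hazel via Alder → Larch → Hazel.
Fir reaches Hazel via Fir → Ivy → Hazel.
That's Alder, Dogwood, Fir, Ivy, and Larch — 5 in all.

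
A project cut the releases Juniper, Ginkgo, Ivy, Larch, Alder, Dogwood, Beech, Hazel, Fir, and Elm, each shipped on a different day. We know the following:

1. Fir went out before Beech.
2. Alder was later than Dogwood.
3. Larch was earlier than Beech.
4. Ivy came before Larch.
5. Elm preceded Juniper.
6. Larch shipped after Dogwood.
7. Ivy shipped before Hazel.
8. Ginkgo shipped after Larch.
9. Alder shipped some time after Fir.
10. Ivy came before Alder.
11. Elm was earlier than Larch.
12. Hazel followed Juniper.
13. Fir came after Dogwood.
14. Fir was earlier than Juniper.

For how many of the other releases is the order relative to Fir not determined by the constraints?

4

Forced before Fir: Dogwood; forced after Fir: Alder, Beech, Hazel, and Juniper.
That leaves Elm, Ginkgo, Ivy, and Larch with no forced order relative to Fir — 4.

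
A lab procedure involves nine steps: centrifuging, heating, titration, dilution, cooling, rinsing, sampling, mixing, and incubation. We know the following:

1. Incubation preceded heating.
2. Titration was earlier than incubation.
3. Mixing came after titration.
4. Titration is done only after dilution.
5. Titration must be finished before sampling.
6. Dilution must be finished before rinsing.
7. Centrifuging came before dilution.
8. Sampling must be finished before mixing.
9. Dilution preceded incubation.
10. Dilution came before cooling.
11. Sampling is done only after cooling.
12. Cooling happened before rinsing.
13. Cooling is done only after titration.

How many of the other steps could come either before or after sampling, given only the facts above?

Forced before sampling: centrifuging, cooling, dilution, and titration; forced after sampling: mixing.
That leaves heating, incubation, and rinsing with no forced order relative to sampling — 3.

3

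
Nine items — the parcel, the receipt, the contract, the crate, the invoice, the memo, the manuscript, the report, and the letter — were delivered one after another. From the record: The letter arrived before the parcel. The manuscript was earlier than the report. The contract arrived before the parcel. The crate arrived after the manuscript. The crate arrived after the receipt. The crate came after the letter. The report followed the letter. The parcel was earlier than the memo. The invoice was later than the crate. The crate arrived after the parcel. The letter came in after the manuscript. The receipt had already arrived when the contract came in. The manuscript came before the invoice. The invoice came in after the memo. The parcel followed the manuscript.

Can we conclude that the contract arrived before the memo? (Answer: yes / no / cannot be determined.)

yes

Chain the constraints: the contract → the parcel → the memo. Each link is directly stated, so the contract comes before the memo.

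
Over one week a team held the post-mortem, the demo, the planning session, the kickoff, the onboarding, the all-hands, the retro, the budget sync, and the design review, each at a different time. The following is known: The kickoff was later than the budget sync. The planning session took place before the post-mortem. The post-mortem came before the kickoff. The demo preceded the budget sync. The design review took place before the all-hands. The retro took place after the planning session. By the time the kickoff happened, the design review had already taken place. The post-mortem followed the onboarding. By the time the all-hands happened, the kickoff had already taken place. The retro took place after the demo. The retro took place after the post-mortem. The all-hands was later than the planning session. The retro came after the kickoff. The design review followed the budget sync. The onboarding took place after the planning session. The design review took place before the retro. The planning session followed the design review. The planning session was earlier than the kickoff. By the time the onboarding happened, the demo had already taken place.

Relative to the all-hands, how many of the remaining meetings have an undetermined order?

1

Forced before the all-hands: the budget sync, the demo, the design review, the kickoff, the onboarding, the planning session, and the post-mortem.
That leaves the retro with no forced order relative to the all-hands — 1.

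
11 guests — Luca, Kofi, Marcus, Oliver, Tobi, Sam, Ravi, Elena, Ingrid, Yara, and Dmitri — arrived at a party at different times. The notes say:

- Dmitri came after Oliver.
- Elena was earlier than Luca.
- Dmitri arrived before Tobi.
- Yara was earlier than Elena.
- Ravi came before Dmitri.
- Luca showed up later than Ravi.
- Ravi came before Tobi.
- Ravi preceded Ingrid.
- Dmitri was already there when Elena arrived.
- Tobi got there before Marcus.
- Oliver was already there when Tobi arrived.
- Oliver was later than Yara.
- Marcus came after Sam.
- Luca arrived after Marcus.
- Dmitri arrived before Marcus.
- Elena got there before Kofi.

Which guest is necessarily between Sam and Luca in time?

Marcus

Tracing the constraints gives Sam → Marcus → Luca, so Marcus sits after Sam and before Luca.
No other guest is forced both after Sam and before Luca.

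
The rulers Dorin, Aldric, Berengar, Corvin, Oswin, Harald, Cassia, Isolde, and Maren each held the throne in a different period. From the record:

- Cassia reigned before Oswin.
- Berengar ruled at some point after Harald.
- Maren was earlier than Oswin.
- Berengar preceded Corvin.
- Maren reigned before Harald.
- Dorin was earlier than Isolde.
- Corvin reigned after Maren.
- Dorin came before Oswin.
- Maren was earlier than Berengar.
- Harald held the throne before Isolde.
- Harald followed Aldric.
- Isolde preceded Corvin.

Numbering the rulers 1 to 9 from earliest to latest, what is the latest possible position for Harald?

6

Harald must come before Berengar, Corvin, and Isolde — 3 rulers forced after them.
Everything else can be placed before Harald in some valid order, so Harald can sit as late as position 9 − 3 = 6.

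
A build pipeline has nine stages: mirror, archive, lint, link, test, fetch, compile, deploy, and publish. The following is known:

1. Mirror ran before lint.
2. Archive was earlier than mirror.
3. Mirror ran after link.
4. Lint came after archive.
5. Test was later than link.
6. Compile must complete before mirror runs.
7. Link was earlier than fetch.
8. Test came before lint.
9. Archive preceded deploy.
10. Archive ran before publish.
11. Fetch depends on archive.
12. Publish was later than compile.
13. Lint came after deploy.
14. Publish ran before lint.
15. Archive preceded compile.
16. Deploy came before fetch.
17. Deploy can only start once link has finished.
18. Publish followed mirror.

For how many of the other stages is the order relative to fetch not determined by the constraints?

5

Forced before fetch: archive, deploy, and link.
That leaves compile, lint, mirror, publish, and test with no forced order relative to fetch — 5.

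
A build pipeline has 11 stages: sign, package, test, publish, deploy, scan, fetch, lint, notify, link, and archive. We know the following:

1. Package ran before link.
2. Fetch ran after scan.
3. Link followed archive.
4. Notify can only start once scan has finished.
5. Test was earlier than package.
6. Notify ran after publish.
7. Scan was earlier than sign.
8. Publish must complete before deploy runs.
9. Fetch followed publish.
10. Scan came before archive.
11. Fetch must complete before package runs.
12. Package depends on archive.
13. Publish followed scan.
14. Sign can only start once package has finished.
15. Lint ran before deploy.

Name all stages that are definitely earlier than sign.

archive, fetch, package, publish, scan, test

Directly stated before sign: package and scan.
Archive reaches sign via archive → package → sign.
Fetch reaches sign via fetch → package → sign.
Publish reaches sign via publish → fetch → package → sign.
Likewise test reaches sign by chaining the stated constraints.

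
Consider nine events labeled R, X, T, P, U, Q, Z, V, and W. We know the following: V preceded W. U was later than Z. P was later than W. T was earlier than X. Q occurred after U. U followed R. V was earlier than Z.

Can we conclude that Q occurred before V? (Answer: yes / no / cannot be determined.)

Tracing the constraints gives V → Z → U → Q, so V must come before Q.
That means Q cannot be before V.

no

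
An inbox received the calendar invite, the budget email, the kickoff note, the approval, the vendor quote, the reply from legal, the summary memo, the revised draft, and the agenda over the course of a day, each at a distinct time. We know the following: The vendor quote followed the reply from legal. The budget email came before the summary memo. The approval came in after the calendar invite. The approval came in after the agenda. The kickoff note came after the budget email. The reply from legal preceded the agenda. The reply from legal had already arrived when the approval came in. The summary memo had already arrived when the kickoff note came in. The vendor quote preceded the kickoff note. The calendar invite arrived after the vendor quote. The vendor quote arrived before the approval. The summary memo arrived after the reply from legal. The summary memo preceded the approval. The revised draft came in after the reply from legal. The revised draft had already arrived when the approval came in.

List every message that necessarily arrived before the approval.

Directly stated before the approval: the agenda, the calendar invite, the reply from legal, the revised draft, the summary memo, and the vendor quote.
The budget email reaches the approval via the budget email → the summary memo → the approval.
No chain forces the kickoff note ahead of the approval.

the agenda, the budget email, the calendar invite, the reply from legal, the revised draft, the summary memo, the vendor quote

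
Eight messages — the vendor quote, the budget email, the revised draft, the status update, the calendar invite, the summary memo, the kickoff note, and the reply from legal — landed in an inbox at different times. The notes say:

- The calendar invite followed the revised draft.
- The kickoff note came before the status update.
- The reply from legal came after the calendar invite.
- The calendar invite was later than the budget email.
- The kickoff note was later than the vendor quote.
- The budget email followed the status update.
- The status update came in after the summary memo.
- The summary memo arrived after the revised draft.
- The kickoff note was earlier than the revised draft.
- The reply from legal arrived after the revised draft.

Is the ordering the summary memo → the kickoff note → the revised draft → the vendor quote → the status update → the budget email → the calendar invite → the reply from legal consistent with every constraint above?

The constraints require the revised draft before the summary memo, but in the proposed sequence the summary memo appears ahead of the revised draft. That one violation is enough.

no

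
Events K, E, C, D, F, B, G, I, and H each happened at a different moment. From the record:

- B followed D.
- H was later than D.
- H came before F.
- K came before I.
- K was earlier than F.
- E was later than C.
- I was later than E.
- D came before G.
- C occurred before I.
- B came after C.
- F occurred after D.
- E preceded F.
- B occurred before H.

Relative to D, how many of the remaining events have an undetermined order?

4

Forced after D: B, F, G, and H.
That leaves C, E, I, and K with no forced order relative to D — 4.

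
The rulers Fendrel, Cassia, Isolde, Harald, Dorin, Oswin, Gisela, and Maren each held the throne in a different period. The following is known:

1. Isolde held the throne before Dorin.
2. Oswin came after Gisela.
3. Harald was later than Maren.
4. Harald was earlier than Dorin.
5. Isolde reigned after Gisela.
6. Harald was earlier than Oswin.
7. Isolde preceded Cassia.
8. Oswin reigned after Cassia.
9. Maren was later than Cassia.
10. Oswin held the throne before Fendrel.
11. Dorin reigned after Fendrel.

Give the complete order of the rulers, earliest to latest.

Gisela, Isolde, Cassia, Maren, Harald, Oswin, Fendrel, Dorin

The constraints fix every adjacent pair, so only one ordering works:
Gisela → Isolde → Cassia → Maren → Harald → Oswin → Fendrel → Dorin.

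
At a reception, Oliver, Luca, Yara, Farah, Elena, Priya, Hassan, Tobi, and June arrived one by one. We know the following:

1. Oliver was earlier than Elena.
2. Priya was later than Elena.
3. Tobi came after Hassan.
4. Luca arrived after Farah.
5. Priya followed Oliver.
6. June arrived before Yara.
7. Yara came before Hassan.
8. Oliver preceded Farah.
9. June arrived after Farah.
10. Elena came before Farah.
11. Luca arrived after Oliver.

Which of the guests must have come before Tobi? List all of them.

Directly stated before Tobi: Hassan.
Elena reaches Tobi via Elena → Farah → June → Yara → Hassan → Tobi.
Farah reaches Tobi via Farah → June → Yara → Hassan → Tobi.
June reaches Tobi via June → Yara → Hassan → Tobi.
Likewise Oliver and Yara each reach Tobi by chaining the stated constraints.

Elena, Farah, Hassan, June, Oliver, Yara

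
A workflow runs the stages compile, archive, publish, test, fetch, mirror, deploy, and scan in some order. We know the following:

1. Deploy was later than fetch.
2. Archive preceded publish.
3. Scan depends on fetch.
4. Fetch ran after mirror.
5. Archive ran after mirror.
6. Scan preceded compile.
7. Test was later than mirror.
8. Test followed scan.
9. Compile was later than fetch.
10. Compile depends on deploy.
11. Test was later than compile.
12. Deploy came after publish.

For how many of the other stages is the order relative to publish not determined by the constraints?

2

Forced before publish: archive and mirror; forced after publish: compile, deploy, and test.
That leaves fetch and scan with no forced order relative to publish — 2.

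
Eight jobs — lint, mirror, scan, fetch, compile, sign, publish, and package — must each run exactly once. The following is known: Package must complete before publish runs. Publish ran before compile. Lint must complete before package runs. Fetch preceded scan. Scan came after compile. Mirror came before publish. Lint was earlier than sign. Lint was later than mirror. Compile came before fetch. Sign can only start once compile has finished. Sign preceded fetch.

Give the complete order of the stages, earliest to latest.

The constraints fix every adjacent pair, so only one ordering works:
mirror → lint → package → publish → compile → sign → fetch → scan.

mirror, lint, package, publish, compile, sign, fetch, scan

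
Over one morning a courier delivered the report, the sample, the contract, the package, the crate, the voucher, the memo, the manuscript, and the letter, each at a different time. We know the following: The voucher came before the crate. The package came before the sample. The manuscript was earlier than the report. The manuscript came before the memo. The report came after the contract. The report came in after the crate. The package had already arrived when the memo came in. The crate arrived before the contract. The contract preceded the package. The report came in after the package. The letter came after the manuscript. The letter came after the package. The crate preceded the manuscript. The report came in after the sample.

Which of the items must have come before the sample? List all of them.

Directly stated before the sample: the package.
The contract reaches the sample via the contract → the package → the sample.
The crate reaches the sample via the crate → the contract → the package → the sample.
The voucher reaches the sample via the voucher → the crate → the contract → the package → the sample.
No chain forces the report (or any of the others) ahead of the sample.

the contract, the crate, the package, the voucher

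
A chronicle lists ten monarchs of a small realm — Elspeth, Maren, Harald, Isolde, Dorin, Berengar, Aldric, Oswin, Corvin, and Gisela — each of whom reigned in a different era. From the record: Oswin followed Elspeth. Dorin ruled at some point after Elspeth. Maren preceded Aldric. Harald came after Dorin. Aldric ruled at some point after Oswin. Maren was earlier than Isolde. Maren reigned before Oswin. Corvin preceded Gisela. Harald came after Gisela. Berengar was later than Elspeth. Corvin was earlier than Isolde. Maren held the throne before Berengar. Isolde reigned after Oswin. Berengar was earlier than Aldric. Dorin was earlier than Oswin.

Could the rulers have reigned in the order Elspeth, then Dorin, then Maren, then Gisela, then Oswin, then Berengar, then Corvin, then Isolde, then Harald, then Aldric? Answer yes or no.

The constraints require Corvin before Gisela, but in the proposed sequence Gisela appears ahead of Corvin. That one violation is enough.

no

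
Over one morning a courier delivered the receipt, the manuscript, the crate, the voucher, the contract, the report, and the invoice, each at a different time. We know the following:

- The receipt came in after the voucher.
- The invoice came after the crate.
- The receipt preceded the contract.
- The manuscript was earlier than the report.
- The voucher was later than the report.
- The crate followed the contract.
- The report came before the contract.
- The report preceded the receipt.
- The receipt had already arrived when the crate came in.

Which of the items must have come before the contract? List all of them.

the manuscript, the receipt, the report, the voucher

Directly stated before the contract: the receipt and the report.
The manuscript reaches the contract via the manuscript → the report → the contract.
The voucher reaches the contract via the voucher → the receipt → the contract.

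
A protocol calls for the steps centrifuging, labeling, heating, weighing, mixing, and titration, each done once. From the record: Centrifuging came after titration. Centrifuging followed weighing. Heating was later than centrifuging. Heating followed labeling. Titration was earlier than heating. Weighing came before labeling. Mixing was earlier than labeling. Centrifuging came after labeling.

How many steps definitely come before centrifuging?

Directly stated before centrifuging: labeling, titration, and weighing.
Mixing reaches centrifuging via mixing → labeling → centrifuging.
That's labeling, mixing, titration, and weighing — 4 in all.

4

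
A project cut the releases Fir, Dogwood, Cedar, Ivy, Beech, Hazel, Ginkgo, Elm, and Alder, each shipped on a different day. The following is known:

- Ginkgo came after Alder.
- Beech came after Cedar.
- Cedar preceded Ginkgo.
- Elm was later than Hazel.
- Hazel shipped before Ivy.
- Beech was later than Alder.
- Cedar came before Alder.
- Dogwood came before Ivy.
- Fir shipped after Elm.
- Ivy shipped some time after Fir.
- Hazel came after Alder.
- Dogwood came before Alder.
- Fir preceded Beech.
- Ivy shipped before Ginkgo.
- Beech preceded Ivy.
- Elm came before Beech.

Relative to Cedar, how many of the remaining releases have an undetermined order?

Forced after Cedar: Alder, Beech, Elm, Fir, Ginkgo, Hazel, and Ivy.
That leaves Dogwood with no forced order relative to Cedar — 1.

1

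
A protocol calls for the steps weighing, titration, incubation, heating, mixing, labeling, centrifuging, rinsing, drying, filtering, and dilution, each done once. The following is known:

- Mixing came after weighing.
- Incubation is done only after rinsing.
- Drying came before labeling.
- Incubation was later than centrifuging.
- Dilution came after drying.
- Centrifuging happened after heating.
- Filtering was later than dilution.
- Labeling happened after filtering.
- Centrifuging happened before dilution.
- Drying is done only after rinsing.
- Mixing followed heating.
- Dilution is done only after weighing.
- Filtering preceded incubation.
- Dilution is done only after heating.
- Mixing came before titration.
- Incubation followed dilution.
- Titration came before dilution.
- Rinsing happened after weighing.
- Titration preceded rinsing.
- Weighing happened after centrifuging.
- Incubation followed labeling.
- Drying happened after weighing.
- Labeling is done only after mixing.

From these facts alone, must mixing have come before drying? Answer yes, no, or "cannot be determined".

Chain the constraints: mixing → titration → rinsing → drying. Each link is directly stated, so mixing comes before drying.

yes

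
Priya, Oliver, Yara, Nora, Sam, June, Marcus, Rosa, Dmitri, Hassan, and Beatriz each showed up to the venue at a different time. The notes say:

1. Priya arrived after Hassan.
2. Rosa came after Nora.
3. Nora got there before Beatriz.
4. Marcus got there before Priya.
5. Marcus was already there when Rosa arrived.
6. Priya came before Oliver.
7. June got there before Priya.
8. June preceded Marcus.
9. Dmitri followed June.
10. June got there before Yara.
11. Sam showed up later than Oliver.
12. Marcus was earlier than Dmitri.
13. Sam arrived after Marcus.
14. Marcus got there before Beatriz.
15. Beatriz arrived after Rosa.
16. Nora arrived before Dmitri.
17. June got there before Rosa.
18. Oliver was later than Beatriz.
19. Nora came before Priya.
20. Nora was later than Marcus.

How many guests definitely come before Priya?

Directly stated before Priya: Hassan, June, Marcus, and Nora.
No chain forces Rosa (or any of the others) ahead of Priya.
That's Hassan, June, Marcus, and Nora — 4 in all.

4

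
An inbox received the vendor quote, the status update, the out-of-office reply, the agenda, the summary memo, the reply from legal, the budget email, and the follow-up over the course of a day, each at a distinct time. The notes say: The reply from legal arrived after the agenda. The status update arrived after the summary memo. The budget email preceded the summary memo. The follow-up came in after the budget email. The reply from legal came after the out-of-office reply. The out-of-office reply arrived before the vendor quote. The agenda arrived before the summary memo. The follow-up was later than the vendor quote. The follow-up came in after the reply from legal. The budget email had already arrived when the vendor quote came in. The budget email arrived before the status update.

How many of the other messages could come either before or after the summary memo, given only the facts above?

4

Forced before the summary memo: the agenda and the budget email; forced after the summary memo: the status update.
That leaves the follow-up, the out-of-office reply, the reply from legal, and the vendor quote with no forced order relative to the summary memo — 4.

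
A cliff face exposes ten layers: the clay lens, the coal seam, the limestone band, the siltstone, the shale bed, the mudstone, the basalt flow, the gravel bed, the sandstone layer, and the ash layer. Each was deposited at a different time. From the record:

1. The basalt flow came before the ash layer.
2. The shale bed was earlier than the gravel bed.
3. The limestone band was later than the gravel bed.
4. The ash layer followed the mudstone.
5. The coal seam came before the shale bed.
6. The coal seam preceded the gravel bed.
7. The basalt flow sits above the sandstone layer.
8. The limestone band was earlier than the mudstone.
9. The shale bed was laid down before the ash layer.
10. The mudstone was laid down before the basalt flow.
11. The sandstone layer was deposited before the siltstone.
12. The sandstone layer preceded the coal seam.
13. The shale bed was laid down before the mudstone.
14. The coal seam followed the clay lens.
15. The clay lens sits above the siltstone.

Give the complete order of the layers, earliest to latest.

the sandstone layer, the siltstone, the clay lens, the coal seam, the shale bed, the gravel bed, the limestone band, the mudstone, the basalt flow, the ash layer

The constraints fix every adjacent pair, so only one ordering works:
the sandstone layer → the siltstone → the clay lens → the coal seam → the shale bed → the gravel bed → the limestone band → the mudstone → the basalt flow → the ash layer.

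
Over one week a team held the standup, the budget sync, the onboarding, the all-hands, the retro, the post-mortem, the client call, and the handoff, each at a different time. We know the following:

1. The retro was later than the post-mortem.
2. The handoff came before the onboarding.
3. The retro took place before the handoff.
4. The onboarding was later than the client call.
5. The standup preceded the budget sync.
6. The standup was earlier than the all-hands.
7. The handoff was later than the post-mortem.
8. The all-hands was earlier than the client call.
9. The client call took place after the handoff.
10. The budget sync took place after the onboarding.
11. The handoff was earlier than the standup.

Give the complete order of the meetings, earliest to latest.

the post-mortem, the retro, the handoff, the standup, the all-hands, the client call, the onboarding, the budget sync

The constraints fix every adjacent pair, so only one ordering works:
the post-mortem → the retro → the handoff → the standup → the all-hands → the client call → the onboarding → the budget sync.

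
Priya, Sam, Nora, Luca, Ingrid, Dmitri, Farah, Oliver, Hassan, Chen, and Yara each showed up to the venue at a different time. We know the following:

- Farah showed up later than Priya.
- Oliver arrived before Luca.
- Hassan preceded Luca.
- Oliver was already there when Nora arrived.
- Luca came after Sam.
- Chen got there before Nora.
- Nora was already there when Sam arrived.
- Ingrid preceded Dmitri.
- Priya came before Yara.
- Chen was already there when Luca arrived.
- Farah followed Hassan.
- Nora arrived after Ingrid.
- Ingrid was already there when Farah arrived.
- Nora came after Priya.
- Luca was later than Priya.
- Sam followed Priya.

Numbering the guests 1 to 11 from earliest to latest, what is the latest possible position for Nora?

9

Nora must come before Luca and Sam — 2 guests forced after them.
Everything else can be placed before Nora in some valid order, so Nora can sit as late as position 11 − 2 = 9.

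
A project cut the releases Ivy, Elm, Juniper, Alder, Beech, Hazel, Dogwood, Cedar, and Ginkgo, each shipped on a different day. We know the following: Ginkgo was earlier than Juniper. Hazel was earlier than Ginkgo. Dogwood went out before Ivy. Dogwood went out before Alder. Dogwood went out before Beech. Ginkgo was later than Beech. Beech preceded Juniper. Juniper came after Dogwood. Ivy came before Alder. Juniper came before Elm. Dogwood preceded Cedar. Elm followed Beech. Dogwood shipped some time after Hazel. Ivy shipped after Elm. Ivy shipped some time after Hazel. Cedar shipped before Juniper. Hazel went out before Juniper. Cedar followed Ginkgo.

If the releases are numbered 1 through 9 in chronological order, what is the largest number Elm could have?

Elm must come before Alder and Ivy — 2 releases forced after it.
Everything else can be placed before Elm in some valid order, so Elm can sit as late as position 9 − 2 = 7.

7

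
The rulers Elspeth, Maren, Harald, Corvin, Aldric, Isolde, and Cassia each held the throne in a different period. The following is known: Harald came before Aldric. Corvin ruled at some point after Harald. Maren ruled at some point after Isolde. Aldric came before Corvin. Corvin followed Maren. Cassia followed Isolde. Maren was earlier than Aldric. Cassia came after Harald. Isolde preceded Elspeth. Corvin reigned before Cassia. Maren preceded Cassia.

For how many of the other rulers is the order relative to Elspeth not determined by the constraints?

5

Forced before Elspeth: Isolde.
That leaves Aldric, Cassia, Corvin, Harald, and Maren with no forced order relative to Elspeth — 5.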